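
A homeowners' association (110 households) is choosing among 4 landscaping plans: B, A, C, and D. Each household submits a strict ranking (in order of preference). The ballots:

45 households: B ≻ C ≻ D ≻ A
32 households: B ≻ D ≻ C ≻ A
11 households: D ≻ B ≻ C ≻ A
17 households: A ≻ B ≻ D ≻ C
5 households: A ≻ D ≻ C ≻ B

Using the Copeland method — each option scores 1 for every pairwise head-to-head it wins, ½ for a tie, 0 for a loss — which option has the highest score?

B

B: beats A, C, and D → score 3.
A: loses to B, C, and D → score 0.
C: beats A; loses to B and D → score 1.
D: beats A and C; loses to B → score 2.
B has the best pairwise record.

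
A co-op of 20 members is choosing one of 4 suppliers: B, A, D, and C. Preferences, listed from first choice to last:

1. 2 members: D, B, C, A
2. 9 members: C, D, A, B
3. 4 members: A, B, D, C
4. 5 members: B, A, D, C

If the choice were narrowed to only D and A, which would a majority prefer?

D

Voters preferring D to A: 11; preferring A to D: 9.
D wins the head-to-head.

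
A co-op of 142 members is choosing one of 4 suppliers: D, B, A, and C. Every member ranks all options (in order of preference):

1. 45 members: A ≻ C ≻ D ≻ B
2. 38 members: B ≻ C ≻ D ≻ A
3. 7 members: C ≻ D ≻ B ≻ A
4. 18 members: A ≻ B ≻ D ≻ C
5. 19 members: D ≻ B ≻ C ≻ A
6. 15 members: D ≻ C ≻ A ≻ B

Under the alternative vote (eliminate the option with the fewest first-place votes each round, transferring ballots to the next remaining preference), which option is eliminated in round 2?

B

Round 1: D 34, B 38, A 63, C 7. Eliminate C.
Round 2: D 41, B 38, A 63. Eliminate B.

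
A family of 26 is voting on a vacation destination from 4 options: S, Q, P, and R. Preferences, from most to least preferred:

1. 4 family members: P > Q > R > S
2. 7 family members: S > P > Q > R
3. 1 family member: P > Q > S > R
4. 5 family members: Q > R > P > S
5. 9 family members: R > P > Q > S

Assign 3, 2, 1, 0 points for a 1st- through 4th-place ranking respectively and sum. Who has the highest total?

P

S: 4·0 + 7·3 + 1·1 + 5·0 + 9·0 = 22
Q: 4·2 + 7·1 + 1·2 + 5·3 + 9·1 = 41
P: 4·3 + 7·2 + 1·3 + 5·1 + 9·2 = 52
R: 4·1 + 7·0 + 1·0 + 5·2 + 9·3 = 41
P has the highest Borda score (52).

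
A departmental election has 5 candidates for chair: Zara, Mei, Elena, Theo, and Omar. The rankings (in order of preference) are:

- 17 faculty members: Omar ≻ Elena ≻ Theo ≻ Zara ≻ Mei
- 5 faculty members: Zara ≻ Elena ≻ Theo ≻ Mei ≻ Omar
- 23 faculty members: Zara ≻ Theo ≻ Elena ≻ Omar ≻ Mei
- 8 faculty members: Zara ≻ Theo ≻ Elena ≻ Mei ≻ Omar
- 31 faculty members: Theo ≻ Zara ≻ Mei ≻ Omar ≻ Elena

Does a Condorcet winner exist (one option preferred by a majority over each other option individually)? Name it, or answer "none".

Theo vs Zara: 48–36 for Theo.
Theo vs Mei: 84–0 for Theo.
Theo vs Elena: 62–22 for Theo.
Theo vs Omar: 67–17 for Theo.
Theo beats every other option head-to-head.

Theo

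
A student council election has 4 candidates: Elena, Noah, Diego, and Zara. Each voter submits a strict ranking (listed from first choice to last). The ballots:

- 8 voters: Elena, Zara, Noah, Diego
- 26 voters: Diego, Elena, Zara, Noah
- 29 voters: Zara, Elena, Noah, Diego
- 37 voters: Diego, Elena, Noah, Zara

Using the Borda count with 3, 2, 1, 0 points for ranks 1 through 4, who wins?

Elena: 8·3 + 26·2 + 29·2 + 37·2 = 208
Noah: 8·1 + 26·0 + 29·1 + 37·1 = 74
Diego: 8·0 + 26·3 + 29·0 + 37·3 = 189
Zara: 8·2 + 26·1 + 29·3 + 37·0 = 129
Elena has the highest Borda score (208).

Elena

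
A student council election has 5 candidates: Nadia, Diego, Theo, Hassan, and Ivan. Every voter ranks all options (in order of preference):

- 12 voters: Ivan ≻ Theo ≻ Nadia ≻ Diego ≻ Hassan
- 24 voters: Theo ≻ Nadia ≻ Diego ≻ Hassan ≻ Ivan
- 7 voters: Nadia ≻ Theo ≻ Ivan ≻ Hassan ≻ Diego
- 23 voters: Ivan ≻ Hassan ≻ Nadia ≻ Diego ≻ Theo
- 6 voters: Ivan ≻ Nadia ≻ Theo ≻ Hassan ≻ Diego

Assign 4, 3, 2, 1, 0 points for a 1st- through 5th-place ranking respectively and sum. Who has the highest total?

Nadia

Nadia: 12·2 + 24·3 + 7·4 + 23·2 + 6·3 = 188
Diego: 12·1 + 24·2 + 7·0 + 23·1 + 6·0 = 83
Theo: 12·3 + 24·4 + 7·3 + 23·0 + 6·2 = 165
Hassan: 12·0 + 24·1 + 7·1 + 23·3 + 6·1 = 106
Ivan: 12·4 + 24·0 + 7·2 + 23·4 + 6·4 = 178
Nadia has the highest Borda score (188).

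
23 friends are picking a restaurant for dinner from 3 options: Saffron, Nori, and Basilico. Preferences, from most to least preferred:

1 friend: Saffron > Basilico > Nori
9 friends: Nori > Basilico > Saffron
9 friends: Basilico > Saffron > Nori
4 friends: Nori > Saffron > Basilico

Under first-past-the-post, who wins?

Nori

First-place votes: Saffron 1, Nori 13, Basilico 9.
Nori has the most first-place votes.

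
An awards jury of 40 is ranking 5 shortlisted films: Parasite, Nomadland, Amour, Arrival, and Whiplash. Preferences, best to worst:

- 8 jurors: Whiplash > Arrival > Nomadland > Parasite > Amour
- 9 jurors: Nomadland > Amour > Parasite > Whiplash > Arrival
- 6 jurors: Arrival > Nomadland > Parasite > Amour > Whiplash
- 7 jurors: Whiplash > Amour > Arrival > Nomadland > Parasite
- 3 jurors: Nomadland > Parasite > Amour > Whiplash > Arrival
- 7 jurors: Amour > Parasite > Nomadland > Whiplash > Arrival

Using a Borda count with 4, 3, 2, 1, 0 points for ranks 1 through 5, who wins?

Nomadland

Parasite: 8·1 + 9·2 + 6·2 + 7·0 + 3·3 + 7·3 = 68
Nomadland: 8·2 + 9·4 + 6·3 + 7·1 + 3·4 + 7·2 = 103
Amour: 8·0 + 9·3 + 6·1 + 7·3 + 3·2 + 7·4 = 88
Arrival: 8·3 + 9·0 + 6·4 + 7·2 + 3·0 + 7·0 = 62
Whiplash: 8·4 + 9·1 + 6·0 + 7·4 + 3·1 + 7·1 = 79
Nomadland has the highest Borda score (103).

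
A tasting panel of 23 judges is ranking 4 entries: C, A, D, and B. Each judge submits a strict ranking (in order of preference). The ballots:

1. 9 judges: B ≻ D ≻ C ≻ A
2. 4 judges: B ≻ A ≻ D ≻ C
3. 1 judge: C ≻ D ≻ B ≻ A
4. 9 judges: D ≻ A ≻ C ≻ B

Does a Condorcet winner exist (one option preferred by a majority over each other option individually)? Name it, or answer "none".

B vs C: 13–10 for B.
B vs A: 14–9 for B.
B vs D: 13–10 for B.
B beats every other option head-to-head.

B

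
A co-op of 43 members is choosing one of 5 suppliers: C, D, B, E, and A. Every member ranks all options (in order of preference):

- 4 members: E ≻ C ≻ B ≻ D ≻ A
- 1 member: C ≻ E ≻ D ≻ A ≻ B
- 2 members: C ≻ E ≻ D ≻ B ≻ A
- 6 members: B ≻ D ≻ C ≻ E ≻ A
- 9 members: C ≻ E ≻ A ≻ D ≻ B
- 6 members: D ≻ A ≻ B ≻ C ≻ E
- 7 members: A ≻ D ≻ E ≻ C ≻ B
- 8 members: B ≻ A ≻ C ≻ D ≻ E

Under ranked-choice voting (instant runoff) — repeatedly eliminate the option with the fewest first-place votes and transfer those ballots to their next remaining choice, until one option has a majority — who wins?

C

Round 1: C 12, D 6, B 14, E 4, A 7. Eliminate E.
Round 2: C 16, D 6, B 14, A 7. Eliminate D.
Round 3: C 16, B 14, A 13. Eliminate A.
Round 4: C 23, B 20. C has a majority.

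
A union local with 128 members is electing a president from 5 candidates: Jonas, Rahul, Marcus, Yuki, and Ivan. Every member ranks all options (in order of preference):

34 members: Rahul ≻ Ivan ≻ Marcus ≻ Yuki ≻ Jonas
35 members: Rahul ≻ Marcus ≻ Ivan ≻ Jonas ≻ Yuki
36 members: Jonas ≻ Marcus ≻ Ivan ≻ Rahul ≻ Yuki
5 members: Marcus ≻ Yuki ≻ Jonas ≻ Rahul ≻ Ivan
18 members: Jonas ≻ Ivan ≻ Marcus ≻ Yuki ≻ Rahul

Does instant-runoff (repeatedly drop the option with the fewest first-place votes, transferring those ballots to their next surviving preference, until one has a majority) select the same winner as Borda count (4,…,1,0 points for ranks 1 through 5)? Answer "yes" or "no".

no

Instant-runoff — R1 Jonas 54, Rahul 69, Marcus 5, Yuki 0, Ivan 0 (Rahul winner). Winner: Rahul.
Borda — scores: Jonas 261, Rahul 317, Marcus 337, Yuki 67, Ivan 298. Winner: Marcus.
The two methods disagree.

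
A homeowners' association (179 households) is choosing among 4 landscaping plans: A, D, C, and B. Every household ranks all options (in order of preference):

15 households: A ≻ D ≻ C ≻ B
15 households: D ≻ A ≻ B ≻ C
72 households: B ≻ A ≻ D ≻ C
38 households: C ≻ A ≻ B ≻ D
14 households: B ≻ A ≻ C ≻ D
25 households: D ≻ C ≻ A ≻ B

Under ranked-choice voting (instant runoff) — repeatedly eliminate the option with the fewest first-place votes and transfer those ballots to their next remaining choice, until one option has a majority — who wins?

B

Round 1: A 15, D 40, C 38, B 86. Eliminate A.
Round 2: D 55, C 38, B 86. Eliminate C.
Round 3: D 55, B 124. B has a majority.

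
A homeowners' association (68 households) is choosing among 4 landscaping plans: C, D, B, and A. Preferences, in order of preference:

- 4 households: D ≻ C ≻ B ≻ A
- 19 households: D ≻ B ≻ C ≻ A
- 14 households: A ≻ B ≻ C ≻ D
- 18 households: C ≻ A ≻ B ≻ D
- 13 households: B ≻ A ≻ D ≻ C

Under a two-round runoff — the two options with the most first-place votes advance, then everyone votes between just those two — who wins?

D

Round 1 first-place votes: C 18, D 23, B 13, A 14.
D and C advance.
Runoff: D is preferred to C by 36 voters; C by 32.
D wins the runoff.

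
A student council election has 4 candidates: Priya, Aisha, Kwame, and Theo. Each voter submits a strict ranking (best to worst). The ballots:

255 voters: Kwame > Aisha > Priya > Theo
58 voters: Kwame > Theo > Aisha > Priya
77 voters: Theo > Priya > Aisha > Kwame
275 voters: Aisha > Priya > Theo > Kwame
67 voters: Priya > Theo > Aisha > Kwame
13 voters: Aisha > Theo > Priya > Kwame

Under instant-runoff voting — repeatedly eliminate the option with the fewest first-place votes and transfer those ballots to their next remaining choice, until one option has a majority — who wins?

Aisha

Round 1: Priya 67, Aisha 288, Kwame 313, Theo 77. Eliminate Priya.
Round 2: Aisha 288, Kwame 313, Theo 144. Eliminate Theo.
Round 3: Aisha 432, Kwame 313. Aisha has a majority.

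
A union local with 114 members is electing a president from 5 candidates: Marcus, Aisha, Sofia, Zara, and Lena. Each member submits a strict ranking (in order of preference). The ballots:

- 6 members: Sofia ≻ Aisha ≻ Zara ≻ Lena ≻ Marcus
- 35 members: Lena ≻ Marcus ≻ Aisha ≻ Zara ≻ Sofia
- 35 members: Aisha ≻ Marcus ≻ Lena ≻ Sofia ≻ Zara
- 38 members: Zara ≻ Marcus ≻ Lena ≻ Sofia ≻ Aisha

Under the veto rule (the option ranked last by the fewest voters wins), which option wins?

Lena

Last-place votes: Marcus 6, Aisha 38, Sofia 35, Zara 35, Lena 0.
Lena is ranked last by the fewest voters, so Lena wins.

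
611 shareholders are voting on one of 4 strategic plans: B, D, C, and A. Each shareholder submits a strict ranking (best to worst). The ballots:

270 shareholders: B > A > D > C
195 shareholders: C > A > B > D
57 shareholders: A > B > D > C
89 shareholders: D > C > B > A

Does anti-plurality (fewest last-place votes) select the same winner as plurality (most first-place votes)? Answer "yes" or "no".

yes

Anti-plurality — last-place votes: B 0, D 195, C 327, A 89. Winner: B.
Plurality — first-place votes: B 270, D 89, C 195, A 57. Winner: B.
The two methods agree.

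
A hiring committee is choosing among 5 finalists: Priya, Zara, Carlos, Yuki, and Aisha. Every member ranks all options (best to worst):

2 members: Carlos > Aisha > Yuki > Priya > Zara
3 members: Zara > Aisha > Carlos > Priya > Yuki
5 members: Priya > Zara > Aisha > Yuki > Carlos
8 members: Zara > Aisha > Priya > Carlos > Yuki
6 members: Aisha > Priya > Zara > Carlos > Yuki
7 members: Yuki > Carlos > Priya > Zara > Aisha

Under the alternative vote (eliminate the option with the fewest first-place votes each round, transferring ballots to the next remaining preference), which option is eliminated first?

Carlos

Round 1: Priya 5, Zara 11, Carlos 2, Yuki 7, Aisha 6. Eliminate Carlos.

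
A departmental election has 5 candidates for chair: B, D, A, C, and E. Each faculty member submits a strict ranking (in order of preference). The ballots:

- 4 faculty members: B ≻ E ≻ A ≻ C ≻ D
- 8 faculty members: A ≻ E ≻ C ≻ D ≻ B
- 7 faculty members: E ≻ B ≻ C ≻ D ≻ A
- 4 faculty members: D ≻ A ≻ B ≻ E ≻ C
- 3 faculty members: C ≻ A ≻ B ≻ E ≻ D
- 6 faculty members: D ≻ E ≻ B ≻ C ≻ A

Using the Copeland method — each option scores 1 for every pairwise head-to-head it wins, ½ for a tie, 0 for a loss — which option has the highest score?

B: beats A and C; loses to D and E → score 2.
D: beats B and A; loses to C and E → score 2.
A: ties C; loses to B, D, and E → score 0.5.
C: beats D; ties A; loses to B and E → score 1.5.
E: beats B, D, A, and C → score 4.
E has the best pairwise record.

E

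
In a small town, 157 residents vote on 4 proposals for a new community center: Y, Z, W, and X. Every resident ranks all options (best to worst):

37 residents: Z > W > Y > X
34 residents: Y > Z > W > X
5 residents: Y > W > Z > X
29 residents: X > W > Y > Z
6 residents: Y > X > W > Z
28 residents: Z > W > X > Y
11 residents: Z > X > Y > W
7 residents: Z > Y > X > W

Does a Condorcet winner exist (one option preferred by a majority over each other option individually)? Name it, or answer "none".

Z vs Y: 83–74 for Z.
Z vs W: 117–40 for Z.
Z vs X: 122–35 for Z.
Z beats every other option head-to-head.

Z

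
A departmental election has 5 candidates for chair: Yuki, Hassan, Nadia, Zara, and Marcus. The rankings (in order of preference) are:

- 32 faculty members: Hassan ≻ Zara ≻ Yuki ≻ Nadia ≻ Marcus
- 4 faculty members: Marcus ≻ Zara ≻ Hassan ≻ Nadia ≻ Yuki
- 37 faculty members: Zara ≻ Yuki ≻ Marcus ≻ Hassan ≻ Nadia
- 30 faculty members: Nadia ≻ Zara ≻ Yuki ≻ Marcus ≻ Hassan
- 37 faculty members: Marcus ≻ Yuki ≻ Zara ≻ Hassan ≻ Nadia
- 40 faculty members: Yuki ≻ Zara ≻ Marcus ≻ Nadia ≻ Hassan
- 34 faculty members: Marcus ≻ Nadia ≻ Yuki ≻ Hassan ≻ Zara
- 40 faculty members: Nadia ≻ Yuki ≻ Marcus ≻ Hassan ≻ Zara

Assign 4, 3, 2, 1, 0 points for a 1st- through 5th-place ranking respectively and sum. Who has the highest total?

Yuki

Yuki: 32·2 + 4·0 + 37·3 + 30·2 + 37·3 + 40·4 + 34·2 + 40·3 = 694
Hassan: 32·4 + 4·2 + 37·1 + 30·0 + 37·1 + 40·0 + 34·1 + 40·1 = 284
Nadia: 32·1 + 4·1 + 37·0 + 30·4 + 37·0 + 40·1 + 34·3 + 40·4 = 458
Zara: 32·3 + 4·3 + 37·4 + 30·3 + 37·2 + 40·3 + 34·0 + 40·0 = 540
Marcus: 32·0 + 4·4 + 37·2 + 30·1 + 37·4 + 40·2 + 34·4 + 40·2 = 564
Yuki has the highest Borda score (694).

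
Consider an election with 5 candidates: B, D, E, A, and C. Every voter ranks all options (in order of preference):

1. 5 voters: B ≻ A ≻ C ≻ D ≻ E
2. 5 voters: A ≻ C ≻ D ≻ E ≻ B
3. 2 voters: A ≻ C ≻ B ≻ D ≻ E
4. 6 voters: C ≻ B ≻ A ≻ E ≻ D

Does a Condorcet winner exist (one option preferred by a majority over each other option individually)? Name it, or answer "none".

none

Checking pairwise contests:
C beats B 13–5.
B beats D 13–5.
B beats E 13–5.
B beats A 11–7.
A beats C 12–6.
Every option loses at least one head-to-head, so there is no Condorcet winner.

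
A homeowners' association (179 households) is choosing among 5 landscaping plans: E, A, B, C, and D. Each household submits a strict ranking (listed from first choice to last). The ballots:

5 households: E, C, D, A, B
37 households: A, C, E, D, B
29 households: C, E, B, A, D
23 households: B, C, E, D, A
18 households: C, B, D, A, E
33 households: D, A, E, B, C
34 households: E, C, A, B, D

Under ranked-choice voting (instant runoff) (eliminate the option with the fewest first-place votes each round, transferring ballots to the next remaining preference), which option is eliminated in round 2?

D

Round 1: E 39, A 37, B 23, C 47, D 33. Eliminate B.
Round 2: E 39, A 37, C 70, D 33. Eliminate D.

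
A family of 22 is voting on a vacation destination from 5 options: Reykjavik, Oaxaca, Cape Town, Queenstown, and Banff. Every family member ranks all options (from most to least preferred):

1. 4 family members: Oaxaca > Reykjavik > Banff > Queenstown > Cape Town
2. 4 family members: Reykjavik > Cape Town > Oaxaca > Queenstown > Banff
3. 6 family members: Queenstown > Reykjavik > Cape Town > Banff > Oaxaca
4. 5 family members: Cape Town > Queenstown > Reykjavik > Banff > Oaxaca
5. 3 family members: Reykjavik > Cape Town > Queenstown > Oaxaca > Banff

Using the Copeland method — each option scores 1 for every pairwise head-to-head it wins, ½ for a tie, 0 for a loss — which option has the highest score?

Reykjavik: beats Oaxaca, Cape Town, and Banff; ties Queenstown → score 3.5.
Oaxaca: ties Banff; loses to Reykjavik, Cape Town, and Queenstown → score 0.5.
Cape Town: beats Oaxaca, Queenstown, and Banff; loses to Reykjavik → score 3.
Queenstown: beats Oaxaca and Banff; ties Reykjavik; loses to Cape Town → score 2.5.
Banff: ties Oaxaca; loses to Reykjavik, Cape Town, and Queenstown → score 0.5.
Reykjavik has the best pairwise record.

Reykjavik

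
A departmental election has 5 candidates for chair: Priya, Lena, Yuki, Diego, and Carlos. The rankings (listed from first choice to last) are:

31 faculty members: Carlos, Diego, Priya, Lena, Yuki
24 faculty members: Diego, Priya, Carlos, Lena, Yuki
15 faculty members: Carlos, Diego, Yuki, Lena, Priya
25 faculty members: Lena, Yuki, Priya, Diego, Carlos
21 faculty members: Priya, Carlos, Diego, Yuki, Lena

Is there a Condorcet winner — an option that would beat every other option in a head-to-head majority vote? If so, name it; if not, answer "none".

none

Checking pairwise contests:
Diego beats Priya 70–46.
Priya beats Lena 76–40.
Priya beats Yuki 76–40.
Carlos beats Diego 67–49.
Priya beats Carlos 70–46.
Every option loses at least one head-to-head, so there is no Condorcet winner.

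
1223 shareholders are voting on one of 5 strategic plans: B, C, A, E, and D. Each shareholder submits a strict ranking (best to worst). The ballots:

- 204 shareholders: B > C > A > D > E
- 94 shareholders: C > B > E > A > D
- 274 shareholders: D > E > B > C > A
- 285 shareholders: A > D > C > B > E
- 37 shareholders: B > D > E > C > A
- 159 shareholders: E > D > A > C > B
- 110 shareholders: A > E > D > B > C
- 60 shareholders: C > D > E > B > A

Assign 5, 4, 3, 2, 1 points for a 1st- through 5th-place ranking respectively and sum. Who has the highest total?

D

B: 204·5 + 94·4 + 274·3 + 285·2 + 37·5 + 159·1 + 110·2 + 60·2 = 3472
C: 204·4 + 94·5 + 274·2 + 285·3 + 37·2 + 159·2 + 110·1 + 60·5 = 3491
A: 204·3 + 94·2 + 274·1 + 285·5 + 37·1 + 159·3 + 110·5 + 60·1 = 3623
E: 204·1 + 94·3 + 274·4 + 285·1 + 37·3 + 159·5 + 110·4 + 60·3 = 3393
D: 204·2 + 94·1 + 274·5 + 285·4 + 37·4 + 159·4 + 110·3 + 60·4 = 4366
D has the highest Borda score (4366).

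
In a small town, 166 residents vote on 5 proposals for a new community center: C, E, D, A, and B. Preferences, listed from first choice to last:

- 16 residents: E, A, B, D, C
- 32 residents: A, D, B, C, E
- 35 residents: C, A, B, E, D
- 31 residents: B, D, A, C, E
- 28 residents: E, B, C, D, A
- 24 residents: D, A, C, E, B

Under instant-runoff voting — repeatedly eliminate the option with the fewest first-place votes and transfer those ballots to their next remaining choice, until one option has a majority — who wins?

Round 1: C 35, E 44, D 24, A 32, B 31. Eliminate D.
Round 2: C 35, E 44, A 56, B 31. Eliminate B.
Round 3: C 35, E 44, A 87. A has a majority.

A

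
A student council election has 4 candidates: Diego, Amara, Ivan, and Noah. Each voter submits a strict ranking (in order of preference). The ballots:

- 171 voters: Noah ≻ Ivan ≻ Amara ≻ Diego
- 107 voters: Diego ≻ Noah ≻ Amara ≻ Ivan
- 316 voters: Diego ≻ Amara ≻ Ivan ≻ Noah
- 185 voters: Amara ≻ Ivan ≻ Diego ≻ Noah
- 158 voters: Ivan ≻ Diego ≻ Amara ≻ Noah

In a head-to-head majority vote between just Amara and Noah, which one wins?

Voters preferring Amara to Noah: 659; preferring Noah to Amara: 278.
Amara wins the head-to-head.

Amara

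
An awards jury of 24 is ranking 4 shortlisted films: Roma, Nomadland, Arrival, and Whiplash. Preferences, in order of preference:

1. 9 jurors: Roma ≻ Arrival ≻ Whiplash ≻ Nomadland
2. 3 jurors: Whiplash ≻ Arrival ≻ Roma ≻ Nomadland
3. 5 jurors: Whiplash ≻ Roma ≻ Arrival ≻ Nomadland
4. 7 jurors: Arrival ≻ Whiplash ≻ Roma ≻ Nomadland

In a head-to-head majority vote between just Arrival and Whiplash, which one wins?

Voters preferring Arrival to Whiplash: 16; preferring Whiplash to Arrival: 8.
Arrival wins the head-to-head.

Arrival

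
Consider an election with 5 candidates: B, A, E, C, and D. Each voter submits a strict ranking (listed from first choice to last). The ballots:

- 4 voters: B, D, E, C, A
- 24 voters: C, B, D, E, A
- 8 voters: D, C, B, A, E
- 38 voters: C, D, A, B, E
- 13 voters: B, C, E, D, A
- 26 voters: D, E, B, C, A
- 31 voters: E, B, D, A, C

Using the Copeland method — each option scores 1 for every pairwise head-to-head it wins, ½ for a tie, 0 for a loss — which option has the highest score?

B

B: beats A, E, and C; ties D → score 3.5.
A: loses to B, E, C, and D → score 0.
E: beats A; loses to B, C, and D → score 1.
C: beats A, E, and D; loses to B → score 3.
D: beats A and E; ties B; loses to C → score 2.5.
B has the best pairwise record.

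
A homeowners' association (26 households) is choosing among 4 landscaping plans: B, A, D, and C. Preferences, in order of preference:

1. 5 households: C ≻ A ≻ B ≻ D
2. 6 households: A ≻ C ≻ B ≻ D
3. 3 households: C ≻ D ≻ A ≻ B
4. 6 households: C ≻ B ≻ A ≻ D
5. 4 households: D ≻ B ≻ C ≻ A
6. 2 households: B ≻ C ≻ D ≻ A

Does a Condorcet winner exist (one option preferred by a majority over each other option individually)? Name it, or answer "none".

C

C vs B: 20–6 for C.
C vs A: 20–6 for C.
C vs D: 22–4 for C.
C beats every other option head-to-head.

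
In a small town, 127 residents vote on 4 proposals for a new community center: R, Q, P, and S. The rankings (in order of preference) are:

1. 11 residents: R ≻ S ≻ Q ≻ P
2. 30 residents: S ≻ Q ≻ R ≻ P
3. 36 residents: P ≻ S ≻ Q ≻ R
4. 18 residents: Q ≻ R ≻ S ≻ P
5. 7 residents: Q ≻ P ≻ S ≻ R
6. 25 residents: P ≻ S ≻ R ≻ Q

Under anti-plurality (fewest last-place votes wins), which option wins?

S

Last-place votes: R 43, Q 25, P 59, S 0.
S is ranked last by the fewest voters, so S wins.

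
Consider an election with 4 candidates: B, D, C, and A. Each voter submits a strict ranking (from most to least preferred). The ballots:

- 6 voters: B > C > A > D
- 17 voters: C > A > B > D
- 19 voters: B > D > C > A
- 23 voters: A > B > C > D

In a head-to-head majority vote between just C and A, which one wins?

Voters preferring C to A: 42; preferring A to C: 23.
C wins the head-to-head.

C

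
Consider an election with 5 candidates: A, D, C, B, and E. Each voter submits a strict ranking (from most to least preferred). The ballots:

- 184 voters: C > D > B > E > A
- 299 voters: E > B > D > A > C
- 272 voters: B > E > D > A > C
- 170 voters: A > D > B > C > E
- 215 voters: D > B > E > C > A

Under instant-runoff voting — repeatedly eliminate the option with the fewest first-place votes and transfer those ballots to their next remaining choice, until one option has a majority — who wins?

E

Round 1: A 170, D 215, C 184, B 272, E 299. Eliminate A.
Round 2: D 385, C 184, B 272, E 299. Eliminate C.
Round 3: D 569, B 272, E 299. Eliminate B.
Round 4: D 569, E 571. E has a majority.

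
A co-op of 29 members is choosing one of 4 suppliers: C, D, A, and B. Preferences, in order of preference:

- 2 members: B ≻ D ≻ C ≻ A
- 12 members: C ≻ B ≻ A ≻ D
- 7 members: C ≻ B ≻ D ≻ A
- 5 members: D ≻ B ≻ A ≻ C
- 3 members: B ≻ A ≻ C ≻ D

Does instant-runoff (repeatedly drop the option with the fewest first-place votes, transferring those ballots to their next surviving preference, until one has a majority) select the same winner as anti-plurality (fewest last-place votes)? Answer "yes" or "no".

no

Instant-runoff — R1 C 19, D 5, A 0, B 5 (C winner). Winner: C.
Anti-plurality — last-place votes: C 5, D 15, A 9, B 0. Winner: B.
The two methods disagree.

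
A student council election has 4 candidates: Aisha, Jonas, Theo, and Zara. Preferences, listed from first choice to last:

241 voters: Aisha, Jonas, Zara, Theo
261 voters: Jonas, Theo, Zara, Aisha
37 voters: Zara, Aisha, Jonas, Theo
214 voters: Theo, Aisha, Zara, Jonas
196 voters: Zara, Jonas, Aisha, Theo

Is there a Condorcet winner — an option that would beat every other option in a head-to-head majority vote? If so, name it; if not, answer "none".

Checking pairwise contests:
Theo beats Aisha 475–474.
Aisha beats Jonas 492–457.
Jonas beats Theo 735–214.
Jonas beats Zara 502–447.
Every option loses at least one head-to-head, so there is no Condorcet winner.

none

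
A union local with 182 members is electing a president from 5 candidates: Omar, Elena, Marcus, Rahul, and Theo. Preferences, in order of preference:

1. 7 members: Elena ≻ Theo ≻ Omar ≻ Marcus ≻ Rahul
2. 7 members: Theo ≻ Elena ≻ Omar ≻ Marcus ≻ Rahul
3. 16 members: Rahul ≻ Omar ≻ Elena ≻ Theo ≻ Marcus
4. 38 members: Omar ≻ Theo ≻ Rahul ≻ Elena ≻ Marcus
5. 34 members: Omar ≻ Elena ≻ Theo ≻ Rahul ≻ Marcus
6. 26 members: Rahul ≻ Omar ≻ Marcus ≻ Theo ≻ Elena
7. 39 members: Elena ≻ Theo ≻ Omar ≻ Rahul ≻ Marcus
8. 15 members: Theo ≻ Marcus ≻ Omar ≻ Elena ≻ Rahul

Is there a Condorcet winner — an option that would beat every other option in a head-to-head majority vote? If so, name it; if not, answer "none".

Omar vs Elena: 129–53 for Omar.
Omar vs Marcus: 167–15 for Omar.
Omar vs Rahul: 140–42 for Omar.
Omar vs Theo: 114–68 for Omar.
Omar beats every other option head-to-head.

Omar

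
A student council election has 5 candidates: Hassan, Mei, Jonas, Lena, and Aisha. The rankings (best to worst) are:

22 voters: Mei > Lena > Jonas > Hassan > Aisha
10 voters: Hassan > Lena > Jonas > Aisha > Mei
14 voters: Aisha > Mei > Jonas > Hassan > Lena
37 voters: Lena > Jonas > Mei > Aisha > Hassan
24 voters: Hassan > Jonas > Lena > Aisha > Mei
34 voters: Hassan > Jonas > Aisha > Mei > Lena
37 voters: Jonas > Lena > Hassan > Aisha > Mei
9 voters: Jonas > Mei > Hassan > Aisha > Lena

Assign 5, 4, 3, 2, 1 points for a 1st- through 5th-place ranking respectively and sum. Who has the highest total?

Jonas

Hassan: 22·2 + 10·5 + 14·2 + 37·1 + 24·5 + 34·5 + 37·3 + 9·3 = 587
Mei: 22·5 + 10·1 + 14·4 + 37·3 + 24·1 + 34·2 + 37·1 + 9·4 = 452
Jonas: 22·3 + 10·3 + 14·3 + 37·4 + 24·4 + 34·4 + 37·5 + 9·5 = 748
Lena: 22·4 + 10·4 + 14·1 + 37·5 + 24·3 + 34·1 + 37·4 + 9·1 = 590
Aisha: 22·1 + 10·2 + 14·5 + 37·2 + 24·2 + 34·3 + 37·2 + 9·2 = 428
Jonas has the highest Borda score (748).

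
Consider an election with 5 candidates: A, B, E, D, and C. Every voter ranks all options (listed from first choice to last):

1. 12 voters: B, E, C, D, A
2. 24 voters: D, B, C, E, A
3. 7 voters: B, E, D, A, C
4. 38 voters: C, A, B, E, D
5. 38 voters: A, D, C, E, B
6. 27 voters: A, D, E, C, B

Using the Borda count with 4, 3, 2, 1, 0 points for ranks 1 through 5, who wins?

A: 12·0 + 24·0 + 7·1 + 38·3 + 38·4 + 27·4 = 381
B: 12·4 + 24·3 + 7·4 + 38·2 + 38·0 + 27·0 = 224
E: 12·3 + 24·1 + 7·3 + 38·1 + 38·1 + 27·2 = 211
D: 12·1 + 24·4 + 7·2 + 38·0 + 38·3 + 27·3 = 317
C: 12·2 + 24·2 + 7·0 + 38·4 + 38·2 + 27·1 = 327
A has the highest Borda score (381).

A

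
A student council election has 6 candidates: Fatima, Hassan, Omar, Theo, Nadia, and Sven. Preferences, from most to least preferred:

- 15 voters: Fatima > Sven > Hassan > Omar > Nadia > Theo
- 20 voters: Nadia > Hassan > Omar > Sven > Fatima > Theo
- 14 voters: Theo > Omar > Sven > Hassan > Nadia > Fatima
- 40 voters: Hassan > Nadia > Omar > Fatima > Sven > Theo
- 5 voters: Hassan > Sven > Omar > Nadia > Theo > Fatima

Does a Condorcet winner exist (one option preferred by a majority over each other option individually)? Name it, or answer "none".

Hassan vs Fatima: 79–15 for Hassan.
Hassan vs Omar: 80–14 for Hassan.
Hassan vs Theo: 80–14 for Hassan.
Hassan vs Nadia: 74–20 for Hassan.
Hassan vs Sven: 65–29 for Hassan.
Hassan beats every other option head-to-head.

Hassan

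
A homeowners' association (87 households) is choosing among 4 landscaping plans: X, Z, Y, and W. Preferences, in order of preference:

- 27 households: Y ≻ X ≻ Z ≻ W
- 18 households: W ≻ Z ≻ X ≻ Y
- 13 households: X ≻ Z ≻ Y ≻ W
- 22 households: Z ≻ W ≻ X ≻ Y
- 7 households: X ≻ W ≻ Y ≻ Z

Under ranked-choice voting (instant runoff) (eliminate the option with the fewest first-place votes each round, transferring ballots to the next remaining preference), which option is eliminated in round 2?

X

Round 1: X 20, Z 22, Y 27, W 18. Eliminate W.
Round 2: X 20, Z 40, Y 27. Eliminate X.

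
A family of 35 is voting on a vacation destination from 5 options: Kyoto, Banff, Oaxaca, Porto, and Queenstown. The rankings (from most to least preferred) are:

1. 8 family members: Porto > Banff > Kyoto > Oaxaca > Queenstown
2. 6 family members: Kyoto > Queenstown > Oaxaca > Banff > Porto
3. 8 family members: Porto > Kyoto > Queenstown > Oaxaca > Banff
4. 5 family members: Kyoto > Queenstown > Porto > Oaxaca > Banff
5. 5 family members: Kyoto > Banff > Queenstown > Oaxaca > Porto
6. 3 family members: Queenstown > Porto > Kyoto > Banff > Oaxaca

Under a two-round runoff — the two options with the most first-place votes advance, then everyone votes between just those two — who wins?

Porto

Round 1 first-place votes: Kyoto 16, Banff 0, Oaxaca 0, Porto 16, Queenstown 3.
Porto and Kyoto advance.
Runoff: Porto is preferred to Kyoto by 19 voters; Kyoto by 16.
Porto wins the runoff.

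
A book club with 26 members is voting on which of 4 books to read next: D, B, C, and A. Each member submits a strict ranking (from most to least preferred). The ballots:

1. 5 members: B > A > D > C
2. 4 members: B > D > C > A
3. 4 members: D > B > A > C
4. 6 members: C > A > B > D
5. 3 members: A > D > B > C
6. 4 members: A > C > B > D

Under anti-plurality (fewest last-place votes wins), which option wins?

Last-place votes: D 10, B 0, C 12, A 4.
B is ranked last by the fewest voters, so B wins.

B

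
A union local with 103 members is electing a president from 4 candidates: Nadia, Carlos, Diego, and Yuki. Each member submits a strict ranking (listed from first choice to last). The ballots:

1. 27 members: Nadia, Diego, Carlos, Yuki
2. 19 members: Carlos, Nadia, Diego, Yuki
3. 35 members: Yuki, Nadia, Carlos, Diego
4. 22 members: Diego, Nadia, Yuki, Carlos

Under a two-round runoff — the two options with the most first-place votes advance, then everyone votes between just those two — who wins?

Round 1 first-place votes: Nadia 27, Carlos 19, Diego 22, Yuki 35.
Yuki and Nadia advance.
Runoff: Yuki is preferred to Nadia by 35 voters; Nadia by 68.
Nadia wins the runoff.

Nadia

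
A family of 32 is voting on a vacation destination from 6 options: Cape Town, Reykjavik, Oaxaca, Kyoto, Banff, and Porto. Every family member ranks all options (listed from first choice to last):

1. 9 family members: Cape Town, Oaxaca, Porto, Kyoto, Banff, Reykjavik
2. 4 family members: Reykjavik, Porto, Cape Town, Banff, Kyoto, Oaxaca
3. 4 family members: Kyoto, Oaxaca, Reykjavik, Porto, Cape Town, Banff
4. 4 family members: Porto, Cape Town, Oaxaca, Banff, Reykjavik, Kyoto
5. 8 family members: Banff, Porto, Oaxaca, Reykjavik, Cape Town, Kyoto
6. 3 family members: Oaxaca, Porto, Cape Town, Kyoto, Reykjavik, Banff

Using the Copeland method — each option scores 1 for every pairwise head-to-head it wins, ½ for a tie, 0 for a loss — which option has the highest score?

Porto

Cape Town: beats Oaxaca, Kyoto, and Banff; ties Reykjavik; loses to Porto → score 3.5.
Reykjavik: ties Cape Town and Kyoto; loses to Oaxaca, Banff, and Porto → score 1.
Oaxaca: beats Reykjavik, Kyoto, and Banff; ties Porto; loses to Cape Town → score 3.5.
Kyoto: ties Reykjavik and Banff; loses to Cape Town, Oaxaca, and Porto → score 1.
Banff: beats Reykjavik; ties Kyoto; loses to Cape Town, Oaxaca, and Porto → score 1.5.
Porto: beats Cape Town, Reykjavik, Kyoto, and Banff; ties Oaxaca → score 4.5.
Porto has the best pairwise record.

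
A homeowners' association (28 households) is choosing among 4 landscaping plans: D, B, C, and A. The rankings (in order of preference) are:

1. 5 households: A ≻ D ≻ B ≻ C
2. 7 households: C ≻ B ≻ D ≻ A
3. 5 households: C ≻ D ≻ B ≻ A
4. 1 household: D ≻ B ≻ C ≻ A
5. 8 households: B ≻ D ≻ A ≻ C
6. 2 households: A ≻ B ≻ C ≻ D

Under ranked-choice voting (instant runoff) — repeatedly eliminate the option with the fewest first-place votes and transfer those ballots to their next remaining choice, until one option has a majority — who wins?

Round 1: D 1, B 8, C 12, A 7. Eliminate D.
Round 2: B 9, C 12, A 7. Eliminate A.
Round 3: B 16, C 12. B has a majority.

B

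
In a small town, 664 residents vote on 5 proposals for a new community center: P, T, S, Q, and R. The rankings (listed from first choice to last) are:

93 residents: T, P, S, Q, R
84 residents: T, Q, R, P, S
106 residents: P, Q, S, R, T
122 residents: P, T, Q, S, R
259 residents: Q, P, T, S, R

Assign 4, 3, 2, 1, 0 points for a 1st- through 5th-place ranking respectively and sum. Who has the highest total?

P: 93·3 + 84·1 + 106·4 + 122·4 + 259·3 = 2052
T: 93·4 + 84·4 + 106·0 + 122·3 + 259·2 = 1592
S: 93·2 + 84·0 + 106·2 + 122·1 + 259·1 = 779
Q: 93·1 + 84·3 + 106·3 + 122·2 + 259·4 = 1943
R: 93·0 + 84·2 + 106·1 + 122·0 + 259·0 = 274
P has the highest Borda score (2052).

P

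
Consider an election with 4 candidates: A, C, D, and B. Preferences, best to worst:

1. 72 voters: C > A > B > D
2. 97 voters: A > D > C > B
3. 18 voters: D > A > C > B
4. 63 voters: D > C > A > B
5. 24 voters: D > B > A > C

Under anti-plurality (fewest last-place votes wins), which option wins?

A

Last-place votes: A 0, C 24, D 72, B 178.
A is ranked last by the fewest voters, so A wins.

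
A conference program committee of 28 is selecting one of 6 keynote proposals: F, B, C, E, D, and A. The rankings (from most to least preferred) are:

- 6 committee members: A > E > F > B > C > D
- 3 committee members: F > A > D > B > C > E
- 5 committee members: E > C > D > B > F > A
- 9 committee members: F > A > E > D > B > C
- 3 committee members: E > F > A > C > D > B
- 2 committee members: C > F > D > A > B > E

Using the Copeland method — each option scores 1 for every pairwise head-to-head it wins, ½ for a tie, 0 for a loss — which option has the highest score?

F

F: beats B, C, D, and A; ties E → score 4.5.
B: beats C; loses to F, E, D, and A → score 1.
C: beats D; loses to F, B, E, and A → score 1.
E: beats B, C, and D; ties F; loses to A → score 3.5.
D: beats B; loses to F, C, E, and A → score 1.
A: beats B, C, E, and D; loses to F → score 4.
F has the best pairwise record.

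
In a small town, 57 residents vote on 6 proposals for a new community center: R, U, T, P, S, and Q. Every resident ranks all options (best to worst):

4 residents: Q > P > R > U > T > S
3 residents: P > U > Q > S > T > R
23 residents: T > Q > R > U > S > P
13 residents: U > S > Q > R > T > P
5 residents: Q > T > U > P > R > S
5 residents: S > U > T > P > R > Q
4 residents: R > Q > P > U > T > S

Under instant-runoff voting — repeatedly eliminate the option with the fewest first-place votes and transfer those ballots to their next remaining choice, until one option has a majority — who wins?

Round 1: R 4, U 13, T 23, P 3, S 5, Q 9. Eliminate P.
Round 2: R 4, U 16, T 23, S 5, Q 9. Eliminate R.
Round 3: U 16, T 23, S 5, Q 13. Eliminate S.
Round 4: U 21, T 23, Q 13. Eliminate Q.
Round 5: U 29, T 28. U has a majority.

U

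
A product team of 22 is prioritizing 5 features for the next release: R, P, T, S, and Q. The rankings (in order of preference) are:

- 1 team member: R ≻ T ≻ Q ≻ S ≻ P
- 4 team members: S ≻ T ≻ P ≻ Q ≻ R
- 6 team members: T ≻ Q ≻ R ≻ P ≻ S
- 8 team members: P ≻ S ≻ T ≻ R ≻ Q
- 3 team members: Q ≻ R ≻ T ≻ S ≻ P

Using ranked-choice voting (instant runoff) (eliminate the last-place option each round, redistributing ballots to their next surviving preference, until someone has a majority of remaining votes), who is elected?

Round 1: R 1, P 8, T 6, S 4, Q 3. Eliminate R.
Round 2: P 8, T 7, S 4, Q 3. Eliminate Q.
Round 3: P 8, T 10, S 4. Eliminate S.
Round 4: P 8, T 14. T has a majority.

T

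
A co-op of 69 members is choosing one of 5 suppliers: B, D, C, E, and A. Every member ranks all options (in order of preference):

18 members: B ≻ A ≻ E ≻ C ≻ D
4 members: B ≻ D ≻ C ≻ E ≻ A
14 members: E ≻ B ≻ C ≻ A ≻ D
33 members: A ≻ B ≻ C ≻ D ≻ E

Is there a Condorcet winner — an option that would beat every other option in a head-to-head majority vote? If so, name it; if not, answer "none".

B

B vs D: 69–0 for B.
B vs C: 69–0 for B.
B vs E: 55–14 for B.
B vs A: 36–33 for B.
B beats every other option head-to-head.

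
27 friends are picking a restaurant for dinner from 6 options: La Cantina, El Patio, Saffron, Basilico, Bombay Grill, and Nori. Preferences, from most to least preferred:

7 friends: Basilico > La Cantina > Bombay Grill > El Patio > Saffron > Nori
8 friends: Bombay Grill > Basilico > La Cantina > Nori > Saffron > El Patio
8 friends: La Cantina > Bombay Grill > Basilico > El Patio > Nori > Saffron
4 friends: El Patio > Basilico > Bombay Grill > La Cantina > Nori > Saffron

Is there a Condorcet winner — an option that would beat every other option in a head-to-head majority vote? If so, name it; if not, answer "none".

Checking pairwise contests:
Basilico beats La Cantina 19–8.
La Cantina beats El Patio 23–4.
La Cantina beats Saffron 27–0.
Bombay Grill beats Basilico 16–11.
La Cantina beats Bombay Grill 15–12.
La Cantina beats Nori 27–0.
Every option loses at least one head-to-head, so there is no Condorcet winner.

none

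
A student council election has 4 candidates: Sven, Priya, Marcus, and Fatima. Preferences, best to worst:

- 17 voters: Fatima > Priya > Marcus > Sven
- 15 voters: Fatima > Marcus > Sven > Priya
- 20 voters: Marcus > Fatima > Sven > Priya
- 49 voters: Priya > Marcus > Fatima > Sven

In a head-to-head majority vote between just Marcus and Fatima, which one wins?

Marcus

Voters preferring Marcus to Fatima: 69; preferring Fatima to Marcus: 32.
Marcus wins the head-to-head.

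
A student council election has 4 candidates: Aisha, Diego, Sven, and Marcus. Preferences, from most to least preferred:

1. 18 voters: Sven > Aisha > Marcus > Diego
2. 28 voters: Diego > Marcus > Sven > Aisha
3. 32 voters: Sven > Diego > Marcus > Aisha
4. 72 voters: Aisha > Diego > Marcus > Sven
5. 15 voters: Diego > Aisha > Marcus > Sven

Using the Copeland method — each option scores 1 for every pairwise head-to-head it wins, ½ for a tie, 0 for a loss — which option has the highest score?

Aisha

Aisha: beats Diego, Sven, and Marcus → score 3.
Diego: beats Sven and Marcus; loses to Aisha → score 2.
Sven: loses to Aisha, Diego, and Marcus → score 0.
Marcus: beats Sven; loses to Aisha and Diego → score 1.
Aisha has the best pairwise record.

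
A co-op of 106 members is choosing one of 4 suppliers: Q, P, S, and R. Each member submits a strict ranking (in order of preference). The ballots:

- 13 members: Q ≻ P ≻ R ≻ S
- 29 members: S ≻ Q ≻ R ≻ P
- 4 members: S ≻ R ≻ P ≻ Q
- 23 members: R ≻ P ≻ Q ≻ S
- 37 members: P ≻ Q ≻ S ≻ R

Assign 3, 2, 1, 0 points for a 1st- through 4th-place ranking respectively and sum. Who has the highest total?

Q: 13·3 + 29·2 + 4·0 + 23·1 + 37·2 = 194
P: 13·2 + 29·0 + 4·1 + 23·2 + 37·3 = 187
S: 13·0 + 29·3 + 4·3 + 23·0 + 37·1 = 136
R: 13·1 + 29·1 + 4·2 + 23·3 + 37·0 = 119
Q has the highest Borda score (194).

Q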